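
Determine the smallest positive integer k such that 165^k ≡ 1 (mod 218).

108

ord(165) | φ(218) = φ(2)·φ(109) = 1·108 = 108 = 2^2 · 3^3.
Divisors of 108: 1, 2, 3, 4, 6, 9, 12, 18, 27, 36, 54, 108.
Evaluate successive powers at the divisors of 108:
165^1 ≡ 165 (mod 218)
165^2 ≡ 193 (mod 218)
165^3 ≡ 17 (mod 218)
165^4 ≡ 189 (mod 218)
165^6 ≡ 71 (mod 218)
165^9 ≡ 117 (mod 218)
165^12 ≡ 27 (mod 218)
165^18 ≡ 173 (mod 218)
165^27 ≡ 185 (mod 218)
165^36 ≡ 63 (mod 218)
165^54 ≡ 217 (mod 218)
165^108 ≡ 1 (mod 218) ✓
So ord_218(165) = 108.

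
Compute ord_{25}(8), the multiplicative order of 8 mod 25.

The order of 8 must divide φ(25) = φ(5^2) = 5·(5−1) = 20 = 2^2 · 5.
Divisors of 20: 1, 2, 4, 5, 10, 20.
Compute 8^d (mod 25) for the divisors d until we hit 1:
8^1 ≡ 8 (mod 25)
8^2 ≡ 14 (mod 25)
8^4 ≡ 21 (mod 25)
8^5 ≡ 18 (mod 25)
8^10 ≡ 24 (mod 25)
8^20 ≡ 1 (mod 25) ✓
The smallest such exponent is 20, so the order of 8 is 20.

20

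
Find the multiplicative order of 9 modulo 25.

10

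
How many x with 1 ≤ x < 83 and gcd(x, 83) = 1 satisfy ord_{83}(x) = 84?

φ(83) = 83 − 1 = 82 = 2 · 41.
(Z/83Z)^× is cyclic (|G| = 82); a cyclic group of order m has exactly φ(d) elements of each order d | m, and none otherwise.
Here 82 is not a multiple of 84, so there are no elements of order 84.

0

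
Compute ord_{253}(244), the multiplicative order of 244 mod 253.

110

ord(244) | φ(253) = φ(11·23) = (11−1)·(23−1) = 10·22 = 220 = 2^2 · 5 · 11.
Divisors of 220: 1, 2, 4, 5, 10, 11, 20, 22, 44, 55, 110, 220.
Check 244^d mod 253 for each divisor in increasing order:
244^1 ≡ 244
244^2 ≡ 81
244^4 ≡ 236
244^5 ≡ 153
244^10 ≡ 133
244^11 ≡ 68
244^20 ≡ 232
244^22 ≡ 70
244^44 ≡ 93
244^55 ≡ 252
244^110 ≡ 1
The smallest such exponent is 110, so the order of 244 is 110.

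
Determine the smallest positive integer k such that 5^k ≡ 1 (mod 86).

42

Since 5 ∈ (Z/86Z)^×, its order divides φ(86) = φ(2)·φ(43) = 1·42 = 42 = 2 · 3 · 7.
Divisors of 42: 1, 2, 3, 6, 7, 14, 21, 42.
Check 5^d mod 86 for each divisor in increasing order:
5^1 ≡ 5
5^2 ≡ 25
5^3 ≡ 39
5^6 ≡ 59
5^7 ≡ 37
5^14 ≡ 79
5^21 ≡ 85
5^42 ≡ 1
Therefore the multiplicative order of 5 modulo 86 is 42.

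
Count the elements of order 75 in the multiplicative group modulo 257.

φ(257) = 257 − 1 = 256 = 2^8.
Since (Z/257Z)^× is cyclic of order 256, the number of elements of order d is φ(d) when d | 256 and 0 otherwise.
75 does not divide 256, so no element of (Z/257Z)^× has order 75.

0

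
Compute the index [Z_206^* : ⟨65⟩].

Since 65 ∈ (Z/206Z)^×, its order divides φ(206) = φ(2)·φ(103) = 1·102 = 102 = 2 · 3 · 17.
Divisors of 102: 1, 2, 3, 6, 17, 34, 51, 102.
Compute 65^d (mod 206) for the divisors d until we hit 1:
65^1 ≡ 65
65^2 ≡ 105
65^3 ≡ 27
65^6 ≡ 111
65^17 ≡ 57
65^34 ≡ 159
65^51 ≡ 205
65^102 ≡ 1
The order of 65 is 102, so the subgroup it generates has 102 elements.
The index is φ(206) / ord(65) = 102 / 102 = 1.

1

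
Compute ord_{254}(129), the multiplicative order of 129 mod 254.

7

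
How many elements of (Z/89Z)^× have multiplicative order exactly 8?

4

φ(89) = 89 − 1 = 88 = 2^3 · 11.
(Z/89Z)^× is cyclic (|G| = 88); a cyclic group of order m has exactly φ(d) elements of each order d | m, and none otherwise.
8 = 2^3 divides 88, and φ(8) = 4.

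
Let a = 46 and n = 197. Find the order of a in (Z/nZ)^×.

By Lagrange's theorem, ord_197(46) divides φ(197) = 197 − 1 = 196 = 2^2 · 7^2.
Divisors of 196: 1, 2, 4, 7, 14, 28, 49, 98, 196.
Check 46^d mod 197 for each divisor in increasing order:
46^1 ≡ 46
46^2 ≡ 146
46^4 ≡ 40
46^7 ≡ 129
46^14 ≡ 93
46^28 ≡ 178
46^49 ≡ 183
46^98 ≡ 196
46^196 ≡ 1
Hence ord(46) = 196.

196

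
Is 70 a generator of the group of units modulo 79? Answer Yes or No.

Yes

φ(79) = 79 − 1 = 78 = 2 · 3 · 13.
Test 70^(78/q) mod 79 for each prime factor q of 78:
70^39 ≡ 78 (mod 79)  [q = 2: ≢ 1 ✓]
70^26 ≡ 55 (mod 79)  [q = 3: ≢ 1 ✓]
70^6 ≡ 8 (mod 79)  [q = 13: ≢ 1 ✓]
None equal 1, so ord_79(70) = 78: 70 is a primitive root.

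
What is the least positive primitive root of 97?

5

φ(97) = 97 − 1 = 96 = 2^5 · 3.
g is a primitive root iff g^(96/q) ≢ 1 (mod 97) for each prime q ∈ {2, 3}.
g = 2: 2^48 ≡ 1 — hits 1, so not a primitive root.
g = 3: 3^48 ≡ 1 — hits 1, so not a primitive root.
g = 4: 4^48 ≡ 1 — hits 1, so not a primitive root.
g = 5: 5^48 ≡ 96; 5^32 ≡ 35 — none is 1, so 5 is a primitive root.
The smallest primitive root modulo 97 is 5.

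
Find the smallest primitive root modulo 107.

φ(107) = 107 − 1 = 106 = 2 · 53.
Test candidates g = 2, 3, … against the prime factors q ∈ {2, 53} of φ(107): g is a generator iff g^(106/q) ≢ 1 for every such q.
g = 2: 2^53 ≡ 106; 2^2 ≡ 4 — none is 1, so 2 is a primitive root.
So 2 is the smallest generator of (Z/107Z)^×.

2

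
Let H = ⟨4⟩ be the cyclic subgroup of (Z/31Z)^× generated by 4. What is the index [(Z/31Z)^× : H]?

6

By Lagrange's theorem, ord_31(4) divides φ(31) = 31 − 1 = 30 = 2 · 3 · 5.
Divisors of 30: 1, 2, 3, 5, 6, 10, 15, 30.
Test each divisor d:
4^1 ≡ 4
4^2 ≡ 16
4^3 ≡ 2
4^5 ≡ 1
The order of 4 is 5, so the subgroup it generates has 5 elements.
[(Z/31Z)^× : ⟨4⟩] = 30/5 = 6.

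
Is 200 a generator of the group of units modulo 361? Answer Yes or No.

Yes

φ(361) = φ(19^2) = 19·(19−1) = 342 = 2 · 3^2 · 19.
It suffices to check that the order of 200 is not a proper divisor of 342: compute 200^(342/q) for q ∈ {2, 3, 19}.
200^171 ≡ 360 (mod 361)  [q = 2: ≢ 1 ✓]
200^114 ≡ 68 (mod 361)  [q = 3: ≢ 1 ✓]
200^18 ≡ 267 (mod 361)  [q = 19: ≢ 1 ✓]
Every test exponent gives a nontrivial residue, hence 200 generates the full group.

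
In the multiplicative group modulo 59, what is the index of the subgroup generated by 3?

ord(3) | φ(59) = 59 − 1 = 58 = 2 · 29.
Divisors of 58: 1, 2, 29, 58.
Check 3^d mod 59 for each divisor in increasing order:
3^1 ≡ 3
3^2 ≡ 9
3^29 ≡ 1
The order of 3 is 29, so the subgroup it generates has 29 elements.
[(Z/59Z)^× : ⟨3⟩] = 58/29 = 2.

2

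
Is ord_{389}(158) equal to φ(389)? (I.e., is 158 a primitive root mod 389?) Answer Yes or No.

φ(389) = 389 − 1 = 388 = 2^2 · 97.
An element g generates (Z/389Z)^× iff g^(388/q) ≢ 1 (mod 389) for each prime q ∈ {2, 97}.
158^194 ≡ 388 (mod 389)  [q = 2: ≢ 1 ✓]
158^4 ≡ 345 (mod 389)  [q = 97: ≢ 1 ✓]
Every test exponent gives a nontrivial residue, hence 158 generates the full group.

Yes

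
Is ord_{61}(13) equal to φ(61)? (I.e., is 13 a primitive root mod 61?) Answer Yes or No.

No

φ(61) = 61 − 1 = 60 = 2^2 · 3 · 5.
Test 13^(60/q) mod 61 for each prime factor q of 60:
13^30 ≡ 1 (mod 61)  [q = 2: ≡ 1 ✗]
13^20 ≡ 47 (mod 61)  [q = 3: ≢ 1 ✓]
13^12 ≡ 1 (mod 61)  [q = 5: ≡ 1 ✗]
The check at q = 2 fails, so 13 generates a proper subgroup.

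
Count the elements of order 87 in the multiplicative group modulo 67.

φ(67) = 67 − 1 = 66 = 2 · 3 · 11.
In a cyclic group of order 66, there are φ(d) elements of order d for each divisor d of 66, and zero for non-divisors.
Here 66 is not a multiple of 87, so there are no elements of order 87.

0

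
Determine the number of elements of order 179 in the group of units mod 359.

φ(359) = 359 − 1 = 358 = 2 · 179.
(Z/359Z)^× is cyclic (|G| = 358); a cyclic group of order m has exactly φ(d) elements of each order d | m, and none otherwise.
179 | 358, and φ(179) = 179 − 1 = 178.

178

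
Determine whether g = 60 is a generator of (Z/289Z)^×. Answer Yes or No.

φ(289) = φ(17^2) = 17·(17−1) = 272 = 2^4 · 17.
An element g generates (Z/289Z)^× iff g^(272/q) ≢ 1 (mod 289) for each prime q ∈ {2, 17}.
60^136 ≡ 1 (mod 289)  [q = 2: ≡ 1 ✗]
60^16 ≡ 239 (mod 289)  [q = 17: ≢ 1 ✓]
The check at q = 2 fails, so 60 generates a proper subgroup.

No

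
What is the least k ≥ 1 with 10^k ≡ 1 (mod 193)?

192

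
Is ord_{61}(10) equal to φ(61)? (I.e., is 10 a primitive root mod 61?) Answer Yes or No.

φ(61) = 61 − 1 = 60 = 2^2 · 3 · 5.
10 is a primitive root mod 61 iff 10^(φ(61)/q) ≢ 1 for every prime q | φ(61), i.e. q ∈ {2, 3, 5}.
10^30 ≡ 60 (mod 61)  [q = 2: ≢ 1 ✓]
10^20 ≡ 13 (mod 61)  [q = 3: ≢ 1 ✓]
10^12 ≡ 58 (mod 61)  [q = 5: ≢ 1 ✓]
Every test exponent gives a nontrivial residue, hence 10 generates the full group.

Yes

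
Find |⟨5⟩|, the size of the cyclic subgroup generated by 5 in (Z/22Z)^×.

The order of 5 must divide φ(22) = φ(2)·φ(11) = 1·10 = 10 = 2 · 5.
Divisors of 10: 1, 2, 5, 10.
Test each divisor d:
5^1 ≡ 5 (mod 22)
5^2 ≡ 3 (mod 22)
5^5 ≡ 1 (mod 22) ✓
Therefore the multiplicative order of 5 modulo 22 is 5.

5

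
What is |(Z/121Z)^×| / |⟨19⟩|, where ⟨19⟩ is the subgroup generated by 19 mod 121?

1

The order of 19 must divide φ(121) = φ(11^2) = 11·(11−1) = 110 = 2 · 5 · 11.
Divisors of 110: 1, 2, 5, 10, 11, 22, 55, 110.
Test each divisor d:
19^1 ≡ 19
19^2 ≡ 119
19^5 ≡ 76
19^10 ≡ 89
19^11 ≡ 118
19^22 ≡ 9
19^55 ≡ 120
19^110 ≡ 1
So ord_121(19) = 110, hence |⟨19⟩| = 110.
Index = |(Z/121Z)^×| / |⟨19⟩| = 110 / 110 = 1.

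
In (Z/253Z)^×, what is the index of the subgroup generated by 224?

2

Since 224 ∈ (Z/253Z)^×, its order divides φ(253) = φ(11·23) = (11−1)·(23−1) = 10·22 = 220 = 2^2 · 5 · 11.
Divisors of 220: 1, 2, 4, 5, 10, 11, 20, 22, 44, 55, 110, 220.
Evaluate successive powers at the divisors of 220:
224^1 ≡ 224 (mod 253)
224^2 ≡ 82 (mod 253)
224^4 ≡ 146 (mod 253)
224^5 ≡ 67 (mod 253)
224^10 ≡ 188 (mod 253)
224^11 ≡ 114 (mod 253)
224^20 ≡ 177 (mod 253)
224^22 ≡ 93 (mod 253)
224^44 ≡ 47 (mod 253)
224^55 ≡ 45 (mod 253)
224^110 ≡ 1 (mod 253) ✓
So ord_253(224) = 110, hence |⟨224⟩| = 110.
[(Z/253Z)^× : ⟨224⟩] = 220/110 = 2.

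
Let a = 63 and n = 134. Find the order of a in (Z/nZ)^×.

66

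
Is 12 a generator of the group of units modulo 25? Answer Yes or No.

φ(25) = φ(5^2) = 5·(5−1) = 20 = 2^2 · 5.
It suffices to check that the order of 12 is not a proper divisor of 20: compute 12^(20/q) for q ∈ {2, 5}.
12^10 ≡ 24 (mod 25)  [q = 2: ≢ 1 ✓]
12^4 ≡ 11 (mod 25)  [q = 5: ≢ 1 ✓]
Every test exponent gives a nontrivial residue, hence 12 generates the full group.

Yes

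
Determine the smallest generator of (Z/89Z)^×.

φ(89) = 89 − 1 = 88 = 2^3 · 11.
Test candidates g = 2, 3, … against the prime factors q ∈ {2, 11} of φ(89): g is a generator iff g^(88/q) ≢ 1 for every such q.
g = 2: 2^44 ≡ 1 — hits 1, so not a primitive root.
g = 3: 3^44 ≡ 88; 3^8 ≡ 64 — none is 1, so 3 is a primitive root.
So 3 is the smallest generator of (Z/89Z)^×.

3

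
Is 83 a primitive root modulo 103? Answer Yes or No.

φ(103) = 103 − 1 = 102 = 2 · 3 · 17.
It suffices to check that the order of 83 is not a proper divisor of 102: compute 83^(102/q) for q ∈ {2, 3, 17}.
83^51 ≡ 1 (mod 103)  [q = 2: ≡ 1 ✗]
83^34 ≡ 46 (mod 103)  [q = 3: ≢ 1 ✓]
83^6 ≡ 23 (mod 103)  [q = 17: ≢ 1 ✓]
83^51 ≡ 1 shows ord(83) | 51, strictly less than φ(103); not a primitive root.

No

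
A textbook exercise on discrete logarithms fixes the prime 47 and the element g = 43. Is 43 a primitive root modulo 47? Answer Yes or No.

φ(47) = 47 − 1 = 46 = 2 · 23.
Test 43^(46/q) mod 47 for each prime factor q of 46:
43^23 ≡ 46 (mod 47)  [q = 2: ≢ 1 ✓]
43^2 ≡ 16 (mod 47)  [q = 23: ≢ 1 ✓]
All checks pass, so 43 has order 46 and is a primitive root modulo 47.

Yes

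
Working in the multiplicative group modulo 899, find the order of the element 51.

210

By Lagrange's theorem, ord_899(51) divides φ(899) = φ(29·31) = (29−1)·(31−1) = 28·30 = 840 = 2^3 · 3 · 5 · 7.
Divisors of 840: 1, 2, 3, 4, 5, 6, 7, 8, 10, 12, 14, 15, 20, 21, 24, 28, 30, 35, 40, 42, 56, 60, 70, 84, 105, 120, 140, 168, 210, 280, 420, 840.
Compute 51^d (mod 899) for the divisors d until we hit 1:
51^1 ≡ 51 (mod 899)
51^2 ≡ 803 (mod 899)
51^3 ≡ 498 (mod 899)
51^4 ≡ 226 (mod 899)
51^5 ≡ 738 (mod 899)
51^6 ≡ 779 (mod 899)
51^7 ≡ 173 (mod 899)
51^8 ≡ 732 (mod 899)
51^10 ≡ 749 (mod 899)
51^12 ≡ 16 (mod 899)
51^14 ≡ 262 (mod 899)
51^15 ≡ 776 (mod 899)
51^20 ≡ 25 (mod 899)
51^21 ≡ 376 (mod 899)
51^24 ≡ 256 (mod 899)
51^28 ≡ 320 (mod 899)
51^30 ≡ 745 (mod 899)
51^35 ≡ 521 (mod 899)
51^40 ≡ 625 (mod 899)
51^42 ≡ 233 (mod 899)
51^56 ≡ 813 (mod 899)
51^60 ≡ 342 (mod 899)
51^70 ≡ 842 (mod 899)
51^84 ≡ 349 (mod 899)
51^105 ≡ 869 (mod 899)
51^120 ≡ 94 (mod 899)
51^140 ≡ 552 (mod 899)
51^168 ≡ 436 (mod 899)
51^210 ≡ 1 (mod 899) ✓
Hence ord(51) = 210.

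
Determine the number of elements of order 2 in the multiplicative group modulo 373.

1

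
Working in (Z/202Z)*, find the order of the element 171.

50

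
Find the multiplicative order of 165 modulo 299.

33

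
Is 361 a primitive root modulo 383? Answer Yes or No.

No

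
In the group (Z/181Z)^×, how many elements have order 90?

24

φ(181) = 181 − 1 = 180 = 2^2 · 3^2 · 5.
In a cyclic group of order 180, there are φ(d) elements of order d for each divisor d of 180, and zero for non-divisors.
90 = 2 · 3^2 · 5 divides 180, and φ(90) = 24.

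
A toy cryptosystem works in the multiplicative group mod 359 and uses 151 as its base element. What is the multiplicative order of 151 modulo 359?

179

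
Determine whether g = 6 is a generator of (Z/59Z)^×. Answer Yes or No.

φ(59) = 59 − 1 = 58 = 2 · 29.
It suffices to check that the order of 6 is not a proper divisor of 58: compute 6^(58/q) for q ∈ {2, 29}.
6^29 ≡ 58 (mod 59)  [q = 2: ≢ 1 ✓]
6^2 ≡ 36 (mod 59)  [q = 29: ≢ 1 ✓]
Every test exponent gives a nontrivial residue, hence 6 generates the full group.

Yes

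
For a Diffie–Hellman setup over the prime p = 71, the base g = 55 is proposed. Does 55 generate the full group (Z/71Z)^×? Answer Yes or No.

φ(71) = 71 − 1 = 70 = 2 · 5 · 7.
55 is a primitive root mod 71 iff 55^(φ(71)/q) ≢ 1 for every prime q | φ(71), i.e. q ∈ {2, 5, 7}.
55^35 ≡ 70 (mod 71)  [q = 2: ≢ 1 ✓]
55^14 ≡ 25 (mod 71)  [q = 5: ≢ 1 ✓]
55^10 ≡ 32 (mod 71)  [q = 7: ≢ 1 ✓]
All checks pass, so 55 has order 70 and is a primitive root modulo 71.

Yes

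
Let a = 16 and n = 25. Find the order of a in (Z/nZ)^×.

5

Since 16 ∈ (Z/25Z)^×, its order divides φ(25) = φ(5^2) = 5·(5−1) = 20 = 2^2 · 5.
Divisors of 20: 1, 2, 4, 5, 10, 20.
Test each divisor d:
16^1 ≡ 16 (mod 25)
16^2 ≡ 6 (mod 25)
16^4 ≡ 11 (mod 25)
16^5 ≡ 1 (mod 25) ✓
So ord_25(16) = 5.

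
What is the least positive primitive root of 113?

φ(113) = 113 − 1 = 112 = 2^4 · 7.
Test candidates g = 2, 3, … against the prime factors q ∈ {2, 7} of φ(113): g is a generator iff g^(112/q) ≢ 1 for every such q.
g = 2: 2^56 ≡ 1 — hits 1, so not a primitive root.
g = 3: 3^56 ≡ 112; 3^16 ≡ 49 — none is 1, so 3 is a primitive root.
So 3 is the smallest generator of (Z/113Z)^×.

3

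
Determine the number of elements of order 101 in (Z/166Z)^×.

φ(166) = φ(2)·φ(83) = 1·82 = 82 = 2 · 41.
(Z/166Z)^× is cyclic (|G| = 82); a cyclic group of order m has exactly φ(d) elements of each order d | m, and none otherwise.
Since 101 ∤ 82, the count is 0.

0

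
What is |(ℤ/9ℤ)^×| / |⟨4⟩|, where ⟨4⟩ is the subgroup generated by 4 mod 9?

2

ord(4) | φ(9) = φ(3^2) = 3·(3−1) = 6 = 2 · 3.
Divisors of 6: 1, 2, 3, 6.
Test each divisor d:
4^1 ≡ 4 (mod 9)
4^2 ≡ 7 (mod 9)
4^3 ≡ 1 (mod 9) ✓
So ord_9(4) = 3, hence |⟨4⟩| = 3.
Index = |(Z/9Z)^×| / |⟨4⟩| = 6 / 3 = 2.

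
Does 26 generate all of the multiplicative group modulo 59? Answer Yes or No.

No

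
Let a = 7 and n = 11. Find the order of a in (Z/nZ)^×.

10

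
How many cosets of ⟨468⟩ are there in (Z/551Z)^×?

The order of 468 must divide φ(551) = φ(19·29) = (19−1)·(29−1) = 18·28 = 504 = 2^3 · 3^2 · 7.
Divisors of 504: 1, 2, 3, 4, 6, 7, 8, 9, 12, 14, 18, 21, 24, 28, 36, 42, 56, 63, 72, 84, 126, 168, 252, 504.
Check 468^d mod 551 for each divisor in increasing order:
468^1 ≡ 468
468^2 ≡ 277
468^3 ≡ 151
468^4 ≡ 140
468^6 ≡ 210
468^7 ≡ 202
468^8 ≡ 315
468^9 ≡ 303
468^12 ≡ 20
468^14 ≡ 30
468^18 ≡ 343
468^21 ≡ 550
468^24 ≡ 400
468^28 ≡ 349
468^36 ≡ 286
468^42 ≡ 1
Thus |⟨468⟩| = ord(468) = 42.
[(Z/551Z)^× : ⟨468⟩] = 504/42 = 12.

12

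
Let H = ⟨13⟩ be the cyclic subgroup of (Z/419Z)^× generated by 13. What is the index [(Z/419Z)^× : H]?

The order of 13 must divide φ(419) = 419 − 1 = 418 = 2 · 11 · 19.
Divisors of 418: 1, 2, 11, 19, 22, 38, 209, 418.
Evaluate successive powers at the divisors of 418:
13^1 ≡ 13 (mod 419)
13^2 ≡ 169 (mod 419)
13^11 ≡ 1 (mod 419) ✓
So ord_419(13) = 11, hence |⟨13⟩| = 11.
[(Z/419Z)^× : ⟨13⟩] = 418/11 = 38.

38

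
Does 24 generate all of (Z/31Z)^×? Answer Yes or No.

φ(31) = 31 − 1 = 30 = 2 · 3 · 5.
An element g generates (Z/31Z)^× iff g^(30/q) ≢ 1 (mod 31) for each prime q ∈ {2, 3, 5}.
24^15 ≡ 30 (mod 31)  [q = 2: ≢ 1 ✓]
24^10 ≡ 25 (mod 31)  [q = 3: ≢ 1 ✓]
24^6 ≡ 4 (mod 31)  [q = 5: ≢ 1 ✓]
None equal 1, so ord_31(24) = 30: 24 is a primitive root.

Yes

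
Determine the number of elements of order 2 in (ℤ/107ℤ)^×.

φ(107) = 107 − 1 = 106 = 2 · 53.
(Z/107Z)^× is cyclic (|G| = 106); a cyclic group of order m has exactly φ(d) elements of each order d | m, and none otherwise.
2 | 106, and φ(2) = 2 − 1 = 1.

1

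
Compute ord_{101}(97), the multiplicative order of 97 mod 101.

ord(97) | φ(101) = 101 − 1 = 100 = 2^2 · 5^2.
Divisors of 100: 1, 2, 4, 5, 10, 20, 25, 50, 100.
Compute 97^d (mod 101) for the divisors d until we hit 1:
97^1 ≡ 97
97^2 ≡ 16
97^4 ≡ 54
97^5 ≡ 87
97^10 ≡ 95
97^20 ≡ 36
97^25 ≡ 1
So ord_101(97) = 25.

25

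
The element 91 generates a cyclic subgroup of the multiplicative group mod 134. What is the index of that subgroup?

6

The order of 91 must divide φ(134) = φ(2)·φ(67) = 1·66 = 66 = 2 · 3 · 11.
Divisors of 66: 1, 2, 3, 6, 11, 22, 33, 66.
Check 91^d mod 134 for each divisor in increasing order:
91^1 ≡ 91
91^2 ≡ 107
91^3 ≡ 89
91^6 ≡ 15
91^11 ≡ 1
The order of 91 is 11, so the subgroup it generates has 11 elements.
[(Z/134Z)^× : ⟨91⟩] = 66/11 = 6.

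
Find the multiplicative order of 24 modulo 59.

The order of 24 must divide φ(59) = 59 − 1 = 58 = 2 · 29.
Divisors of 58: 1, 2, 29, 58.
Compute 24^d (mod 59) for the divisors d until we hit 1:
24^1 ≡ 24 (mod 59)
24^2 ≡ 45 (mod 59)
24^29 ≡ 58 (mod 59)
24^58 ≡ 1 (mod 59) ✓
The smallest such exponent is 58, so the order of 24 is 58.

58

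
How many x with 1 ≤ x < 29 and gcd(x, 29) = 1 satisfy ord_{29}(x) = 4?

φ(29) = 29 − 1 = 28 = 2^2 · 7.
(Z/29Z)^× is cyclic (|G| = 28); a cyclic group of order m has exactly φ(d) elements of each order d | m, and none otherwise.
4 = 2^2 divides 28, and φ(4) = 2.

2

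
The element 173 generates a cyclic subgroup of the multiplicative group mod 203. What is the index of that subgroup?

28

Since 173 ∈ (Z/203Z)^×, its order divides φ(203) = φ(7·29) = (7−1)·(29−1) = 6·28 = 168 = 2^3 · 3 · 7.
Divisors of 168: 1, 2, 3, 4, 6, 7, 8, 12, 14, 21, 24, 28, 42, 56, 84, 168.
Check 173^d mod 203 for each divisor in increasing order:
173^1 ≡ 173 (mod 203)
173^2 ≡ 88 (mod 203)
173^3 ≡ 202 (mod 203)
173^4 ≡ 30 (mod 203)
173^6 ≡ 1 (mod 203) ✓
So ord_203(173) = 6, hence |⟨173⟩| = 6.
[(Z/203Z)^× : ⟨173⟩] = 168/6 = 28.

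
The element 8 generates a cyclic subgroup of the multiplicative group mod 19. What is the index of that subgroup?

3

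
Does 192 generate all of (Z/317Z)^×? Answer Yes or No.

Yes

φ(317) = 317 − 1 = 316 = 2^2 · 79.
It suffices to check that the order of 192 is not a proper divisor of 316: compute 192^(316/q) for q ∈ {2, 79}.
192^158 ≡ 316 (mod 317)  [q = 2: ≢ 1 ✓]
192^4 ≡ 222 (mod 317)  [q = 79: ≢ 1 ✓]
Every test exponent gives a nontrivial residue, hence 192 generates the full group.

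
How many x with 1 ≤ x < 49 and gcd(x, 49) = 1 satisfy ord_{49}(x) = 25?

φ(49) = φ(7^2) = 7·(7−1) = 42 = 2 · 3 · 7.
In a cyclic group of order 42, there are φ(d) elements of order d for each divisor d of 42, and zero for non-divisors.
Since 25 ∤ 42, the count is 0.

0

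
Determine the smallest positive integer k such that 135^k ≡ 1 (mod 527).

30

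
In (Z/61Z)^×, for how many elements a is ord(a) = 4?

φ(61) = 61 − 1 = 60 = 2^2 · 3 · 5.
In a cyclic group of order 60, there are φ(d) elements of order d for each divisor d of 60, and zero for non-divisors.
4 = 2^2 divides 60, and φ(4) = 2.

2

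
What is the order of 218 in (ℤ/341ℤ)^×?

5

The order of 218 must divide φ(341) = φ(11·31) = (11−1)·(31−1) = 10·30 = 300 = 2^2 · 3 · 5^2.
Divisors of 300: 1, 2, 3, 4, 5, 6, 10, 12, 15, 20, 25, 30, 50, 60, 75, 100, 150, 300.
Evaluate successive powers at the divisors of 300:
218^1 ≡ 218 (mod 341)
218^2 ≡ 125 (mod 341)
218^3 ≡ 311 (mod 341)
218^4 ≡ 280 (mod 341)
218^5 ≡ 1 (mod 341) ✓
Hence ord(218) = 5.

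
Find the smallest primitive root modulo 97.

5

φ(97) = 97 − 1 = 96 = 2^5 · 3.
g is a primitive root iff g^(96/q) ≢ 1 (mod 97) for each prime q ∈ {2, 3}.
g = 2: 2^48 ≡ 1 — hits 1, so not a primitive root.
g = 3: 3^48 ≡ 1 — hits 1, so not a primitive root.
g = 4: 4^48 ≡ 1 — hits 1, so not a primitive root.
g = 5: 5^48 ≡ 96; 5^32 ≡ 35 — none is 1, so 5 is a primitive root.
Hence the least primitive root of 97 is 5.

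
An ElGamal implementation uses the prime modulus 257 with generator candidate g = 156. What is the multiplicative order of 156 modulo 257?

256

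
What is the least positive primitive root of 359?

φ(359) = 359 − 1 = 358 = 2 · 179.
Test candidates g = 2, 3, … against the prime factors q ∈ {2, 179} of φ(359): g is a generator iff g^(358/q) ≢ 1 for every such q.
g = 2: 2^179 ≡ 1 — hits 1, so not a primitive root.
g = 3: 3^179 ≡ 1 — hits 1, so not a primitive root.
g = 4: 4^179 ≡ 1 — hits 1, so not a primitive root.
g = 5: 5^179 ≡ 1 — hits 1, so not a primitive root.
g = 6: 6^179 ≡ 1 — hits 1, so not a primitive root.
g = 7: 7^179 ≡ 358; 7^2 ≡ 49 — none is 1, so 7 is a primitive root.
The smallest primitive root modulo 359 is 7.

7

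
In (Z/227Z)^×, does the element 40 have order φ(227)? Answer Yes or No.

φ(227) = 227 − 1 = 226 = 2 · 113.
An element g generates (Z/227Z)^× iff g^(226/q) ≢ 1 (mod 227) for each prime q ∈ {2, 113}.
40^113 ≡ 1 (mod 227)  [q = 2: ≡ 1 ✗]
40^2 ≡ 11 (mod 227)  [q = 113: ≢ 1 ✓]
40^113 ≡ 1 shows ord(40) | 113, strictly less than φ(227); not a primitive root.

No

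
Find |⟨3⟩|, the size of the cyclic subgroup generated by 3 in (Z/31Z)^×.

The order of 3 must divide φ(31) = 31 − 1 = 30 = 2 · 3 · 5.
Divisors of 30: 1, 2, 3, 5, 6, 10, 15, 30.
Evaluate successive powers at the divisors of 30:
3^1 ≡ 3 (mod 31)
3^2 ≡ 9 (mod 31)
3^3 ≡ 27 (mod 31)
3^5 ≡ 26 (mod 31)
3^6 ≡ 16 (mod 31)
3^10 ≡ 25 (mod 31)
3^15 ≡ 30 (mod 31)
3^30 ≡ 1 (mod 31) ✓
So ord_31(3) = 30.

30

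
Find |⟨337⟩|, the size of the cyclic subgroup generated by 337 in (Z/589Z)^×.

By Lagrange's theorem, ord_589(337) divides φ(589) = φ(19·31) = (19−1)·(31−1) = 18·30 = 540 = 2^2 · 3^3 · 5.
Divisors of 540: 1, 2, 3, 4, 5, 6, 9, 10, 12, 15, 18, 20, 27, 30, 36, 45, 54, 60, 90, 108, 135, 180, 270, 540.
Evaluate successive powers at the divisors of 540:
337^1 ≡ 337 (mod 589)
337^2 ≡ 481 (mod 589)
337^3 ≡ 122 (mod 589)
337^4 ≡ 473 (mod 589)
337^5 ≡ 371 (mod 589)
337^6 ≡ 159 (mod 589)
337^9 ≡ 550 (mod 589)
337^10 ≡ 404 (mod 589)
337^12 ≡ 543 (mod 589)
337^15 ≡ 278 (mod 589)
337^18 ≡ 343 (mod 589)
337^20 ≡ 63 (mod 589)
337^27 ≡ 170 (mod 589)
337^30 ≡ 125 (mod 589)
337^36 ≡ 438 (mod 589)
337^45 ≡ 588 (mod 589)
337^54 ≡ 39 (mod 589)
337^60 ≡ 311 (mod 589)
337^90 ≡ 1 (mod 589) ✓
Hence ord(337) = 90.

90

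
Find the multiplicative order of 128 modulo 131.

130

ord(128) | φ(131) = 131 − 1 = 130 = 2 · 5 · 13.
Divisors of 130: 1, 2, 5, 10, 13, 26, 65, 130.
Compute 128^d (mod 131) for the divisors d until we hit 1:
128^1 ≡ 128
128^2 ≡ 9
128^5 ≡ 19
128^10 ≡ 99
128^13 ≡ 78
128^26 ≡ 58
128^65 ≡ 130
128^130 ≡ 1
So ord_131(128) = 130.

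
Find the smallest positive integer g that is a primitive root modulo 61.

2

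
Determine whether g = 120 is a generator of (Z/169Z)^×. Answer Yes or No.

No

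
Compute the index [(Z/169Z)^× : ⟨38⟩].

6

Since 38 ∈ (Z/169Z)^×, its order divides φ(169) = φ(13^2) = 13·(13−1) = 156 = 2^2 · 3 · 13.
Divisors of 156: 1, 2, 3, 4, 6, 12, 13, 26, 39, 52, 78, 156.
Test each divisor d:
38^1 ≡ 38 (mod 169)
38^2 ≡ 92 (mod 169)
38^3 ≡ 116 (mod 169)
38^4 ≡ 14 (mod 169)
38^6 ≡ 105 (mod 169)
38^12 ≡ 40 (mod 169)
38^13 ≡ 168 (mod 169)
38^26 ≡ 1 (mod 169) ✓
The order of 38 is 26, so the subgroup it generates has 26 elements.
Index = |(Z/169Z)^×| / |⟨38⟩| = 156 / 26 = 6.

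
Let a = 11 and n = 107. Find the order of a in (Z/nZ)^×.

Since 11 ∈ (Z/107Z)^×, its order divides φ(107) = 107 − 1 = 106 = 2 · 53.
Divisors of 106: 1, 2, 53, 106.
Test each divisor d:
11^1 ≡ 11
11^2 ≡ 14
11^53 ≡ 1
The smallest such exponent is 53, so the order of 11 is 53.

53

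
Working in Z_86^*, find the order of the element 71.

Since 71 ∈ (Z/86Z)^×, its order divides φ(86) = φ(2)·φ(43) = 1·42 = 42 = 2 · 3 · 7.
Divisors of 42: 1, 2, 3, 6, 7, 14, 21, 42.
Check 71^d mod 86 for each divisor in increasing order:
71^1 ≡ 71
71^2 ≡ 53
71^3 ≡ 65
71^6 ≡ 11
71^7 ≡ 7
71^14 ≡ 49
71^21 ≡ 85
71^42 ≡ 1
Hence ord(71) = 42.

42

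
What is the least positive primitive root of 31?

3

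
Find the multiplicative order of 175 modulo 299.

132

Since 175 ∈ (Z/299Z)^×, its order divides φ(299) = φ(13·23) = (13−1)·(23−1) = 12·22 = 264 = 2^3 · 3 · 11.
Divisors of 264: 1, 2, 3, 4, 6, 8, 11, 12, 22, 24, 33, 44, 66, 88, 132, 264.
Evaluate successive powers at the divisors of 264:
175^1 ≡ 175 (mod 299)
175^2 ≡ 127 (mod 299)
175^3 ≡ 99 (mod 299)
175^4 ≡ 282 (mod 299)
175^6 ≡ 233 (mod 299)
175^8 ≡ 289 (mod 299)
175^11 ≡ 206 (mod 299)
175^12 ≡ 170 (mod 299)
175^22 ≡ 277 (mod 299)
175^24 ≡ 196 (mod 299)
175^33 ≡ 252 (mod 299)
175^44 ≡ 185 (mod 299)
175^66 ≡ 116 (mod 299)
175^88 ≡ 139 (mod 299)
175^132 ≡ 1 (mod 299) ✓
So ord_299(175) = 132.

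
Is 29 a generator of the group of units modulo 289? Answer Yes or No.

φ(289) = φ(17^2) = 17·(17−1) = 272 = 2^4 · 17.
It suffices to check that the order of 29 is not a proper divisor of 272: compute 29^(272/q) for q ∈ {2, 17}.
29^136 ≡ 288 (mod 289)  [q = 2: ≢ 1 ✓]
29^16 ≡ 154 (mod 289)  [q = 17: ≢ 1 ✓]
All checks pass, so 29 has order 272 and is a primitive root modulo 289.

Yes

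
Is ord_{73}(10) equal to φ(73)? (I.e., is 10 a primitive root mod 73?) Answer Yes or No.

φ(73) = 73 − 1 = 72 = 2^3 · 3^2.
10 is a primitive root mod 73 iff 10^(φ(73)/q) ≢ 1 for every prime q | φ(73), i.e. q ∈ {2, 3}.
10^36 ≡ 72 (mod 73)  [q = 2: ≢ 1 ✓]
10^24 ≡ 1 (mod 73)  [q = 3: ≡ 1 ✗]
10^24 ≡ 1 shows ord(10) | 24, strictly less than φ(73); not a primitive root.

No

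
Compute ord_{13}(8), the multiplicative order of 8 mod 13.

4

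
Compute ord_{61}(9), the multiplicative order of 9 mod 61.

5

ord(9) | φ(61) = 61 − 1 = 60 = 2^2 · 3 · 5.
Divisors of 60: 1, 2, 3, 4, 5, 6, 10, 12, 15, 20, 30, 60.
Compute 9^d (mod 61) for the divisors d until we hit 1:
9^1 ≡ 9 (mod 61)
9^2 ≡ 20 (mod 61)
9^3 ≡ 58 (mod 61)
9^4 ≡ 34 (mod 61)
9^5 ≡ 1 (mod 61) ✓
Hence ord(9) = 5.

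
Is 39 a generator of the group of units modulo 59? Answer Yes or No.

Yes

φ(59) = 59 − 1 = 58 = 2 · 29.
39 is a primitive root mod 59 iff 39^(φ(59)/q) ≢ 1 for every prime q | φ(59), i.e. q ∈ {2, 29}.
39^29 ≡ 58 (mod 59)  [q = 2: ≢ 1 ✓]
39^2 ≡ 46 (mod 59)  [q = 29: ≢ 1 ✓]
All checks pass, so 39 has order 58 and is a primitive root modulo 59.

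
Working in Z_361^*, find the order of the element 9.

171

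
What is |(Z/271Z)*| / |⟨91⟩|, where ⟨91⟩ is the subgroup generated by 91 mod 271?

1

The order of 91 must divide φ(271) = 271 − 1 = 270 = 2 · 3^3 · 5.
Divisors of 270: 1, 2, 3, 5, 6, 9, 10, 15, 18, 27, 30, 45, 54, 90, 135, 270.
Check 91^d mod 271 for each divisor in increasing order:
91^1 ≡ 91
91^2 ≡ 151
91^3 ≡ 191
91^5 ≡ 115
91^6 ≡ 167
91^9 ≡ 190
91^10 ≡ 217
91^15 ≡ 23
91^18 ≡ 57
91^27 ≡ 261
91^30 ≡ 258
91^45 ≡ 243
91^54 ≡ 100
91^90 ≡ 242
91^135 ≡ 270
91^270 ≡ 1
So ord_271(91) = 270, hence |⟨91⟩| = 270.
Index = |(Z/271Z)^×| / |⟨91⟩| = 270 / 270 = 1.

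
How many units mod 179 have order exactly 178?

88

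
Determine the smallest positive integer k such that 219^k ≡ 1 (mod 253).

Since 219 ∈ (Z/253Z)^×, its order divides φ(253) = φ(11·23) = (11−1)·(23−1) = 10·22 = 220 = 2^2 · 5 · 11.
Divisors of 220: 1, 2, 4, 5, 10, 11, 20, 22, 44, 55, 110, 220.
Test each divisor d:
219^1 ≡ 219
219^2 ≡ 144
219^4 ≡ 243
219^5 ≡ 87
219^10 ≡ 232
219^11 ≡ 208
219^20 ≡ 188
219^22 ≡ 1
Therefore the multiplicative order of 219 modulo 253 is 22.

22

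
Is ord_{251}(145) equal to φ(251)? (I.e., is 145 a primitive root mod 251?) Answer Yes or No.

Yes

φ(251) = 251 − 1 = 250 = 2 · 5^3.
An element g generates (Z/251Z)^× iff g^(250/q) ≢ 1 (mod 251) for each prime q ∈ {2, 5}.
145^125 ≡ 250 (mod 251)  [q = 2: ≢ 1 ✓]
145^50 ≡ 113 (mod 251)  [q = 5: ≢ 1 ✓]
All checks pass, so 145 has order 250 and is a primitive root modulo 251.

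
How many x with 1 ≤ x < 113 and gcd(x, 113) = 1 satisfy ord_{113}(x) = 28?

12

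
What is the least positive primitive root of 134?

φ(134) = φ(2)·φ(67) = 1·66 = 66 = 2 · 3 · 11.
Test candidates g = 2, 3, … against the prime factors q ∈ {2, 3, 11} of φ(134): g is a generator iff g^(66/q) ≢ 1 for every such q.
g = 2: gcd(2, 134) = 2 > 1, not a unit — skip.
g = 3: 3^33 ≡ 133; 3^22 ≡ 1 — hits 1, so not a primitive root.
g = 4: gcd(4, 134) = 2 > 1, not a unit — skip.
g = 5: 5^33 ≡ 133; 5^22 ≡ 1 — hits 1, so not a primitive root.
g = 6: gcd(6, 134) = 2 > 1, not a unit — skip.
g = 7: 7^33 ≡ 133; 7^22 ≡ 29; 7^6 ≡ 131 — none is 1, so 7 is a primitive root.
So 7 is the smallest generator of (Z/134Z)^×.

7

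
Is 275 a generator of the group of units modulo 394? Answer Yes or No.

Yes

φ(394) = φ(2)·φ(197) = 1·196 = 196 = 2^2 · 7^2.
An element g generates (Z/394Z)^× iff g^(196/q) ≢ 1 (mod 394) for each prime q ∈ {2, 7}.
275^98 ≡ 393 (mod 394)  [q = 2: ≢ 1 ✓]
275^28 ≡ 361 (mod 394)  [q = 7: ≢ 1 ✓]
Every test exponent gives a nontrivial residue, hence 275 generates the full group.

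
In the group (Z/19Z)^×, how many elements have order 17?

φ(19) = 19 − 1 = 18 = 2 · 3^2.
Since (Z/19Z)^× is cyclic of order 18, the number of elements of order d is φ(d) when d | 18 and 0 otherwise.
Here 18 is not a multiple of 17, so there are no elements of order 17.

0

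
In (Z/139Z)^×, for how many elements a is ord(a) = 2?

1

φ(139) = 139 − 1 = 138 = 2 · 3 · 23.
(Z/139Z)^× is cyclic (|G| = 138); a cyclic group of order m has exactly φ(d) elements of each order d | m, and none otherwise.
2 | 138, and φ(2) = 2 − 1 = 1.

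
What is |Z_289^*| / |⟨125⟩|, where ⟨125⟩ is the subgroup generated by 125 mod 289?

1

By Lagrange's theorem, ord_289(125) divides φ(289) = φ(17^2) = 17·(17−1) = 272 = 2^4 · 17.
Divisors of 272: 1, 2, 4, 8, 16, 17, 34, 68, 136, 272.
Check 125^d mod 289 for each divisor in increasing order:
125^1 ≡ 125
125^2 ≡ 19
125^4 ≡ 72
125^8 ≡ 271
125^16 ≡ 35
125^17 ≡ 40
125^34 ≡ 155
125^68 ≡ 38
125^136 ≡ 288
125^272 ≡ 1
The order of 125 is 272, so the subgroup it generates has 272 elements.
Index = |(Z/289Z)^×| / |⟨125⟩| = 272 / 272 = 1.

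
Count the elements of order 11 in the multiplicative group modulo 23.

10

φ(23) = 23 − 1 = 22 = 2 · 11.
Since (Z/23Z)^× is cyclic of order 22, the number of elements of order d is φ(d) when d | 22 and 0 otherwise.
11 | 22, and φ(11) = 11 − 1 = 10.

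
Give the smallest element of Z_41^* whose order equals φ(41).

6

φ(41) = 41 − 1 = 40 = 2^3 · 5.
Test candidates g = 2, 3, … against the prime factors q ∈ {2, 5} of φ(41): g is a generator iff g^(40/q) ≢ 1 for every such q.
g = 2: 2^20 ≡ 1 — hits 1, so not a primitive root.
g = 3: 3^20 ≡ 40; 3^8 ≡ 1 — hits 1, so not a primitive root.
g = 4: 4^20 ≡ 1 — hits 1, so not a primitive root.
g = 5: 5^20 ≡ 1 — hits 1, so not a primitive root.
g = 6: 6^20 ≡ 40; 6^8 ≡ 10 — none is 1, so 6 is a primitive root.
So 6 is the smallest generator of (Z/41Z)^×.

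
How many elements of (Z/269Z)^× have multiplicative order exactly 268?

φ(269) = 269 − 1 = 268 = 2^2 · 67.
Since (Z/269Z)^× is cyclic of order 268, the number of elements of order d is φ(d) when d | 268 and 0 otherwise.
268 = 2^2 · 67 divides 268, and φ(268) = 132.

132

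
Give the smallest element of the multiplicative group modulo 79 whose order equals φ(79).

3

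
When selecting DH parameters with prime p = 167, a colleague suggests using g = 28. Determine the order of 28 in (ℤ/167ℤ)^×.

The order of 28 must divide φ(167) = 167 − 1 = 166 = 2 · 83.
Divisors of 166: 1, 2, 83, 166.
Test each divisor d:
28^1 ≡ 28 (mod 167)
28^2 ≡ 116 (mod 167)
28^83 ≡ 1 (mod 167) ✓
The smallest such exponent is 83, so the order of 28 is 83.

83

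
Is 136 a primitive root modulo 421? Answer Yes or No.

Yes

φ(421) = 421 − 1 = 420 = 2^2 · 3 · 5 · 7.
Test 136^(420/q) mod 421 for each prime factor q of 420:
136^210 ≡ 420 (mod 421)  [q = 2: ≢ 1 ✓]
136^140 ≡ 400 (mod 421)  [q = 3: ≢ 1 ✓]
136^84 ≡ 252 (mod 421)  [q = 5: ≢ 1 ✓]
136^60 ≡ 75 (mod 421)  [q = 7: ≢ 1 ✓]
All checks pass, so 136 has order 420 and is a primitive root modulo 421.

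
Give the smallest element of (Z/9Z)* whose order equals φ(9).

2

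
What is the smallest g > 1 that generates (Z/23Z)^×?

5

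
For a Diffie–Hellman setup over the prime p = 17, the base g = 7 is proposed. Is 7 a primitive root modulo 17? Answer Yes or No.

Yes

φ(17) = 17 − 1 = 16 = 2^4.
An element g generates (Z/17Z)^× iff g^(16/q) ≢ 1 (mod 17) for each prime q ∈ {2}.
7^8 ≡ 16 (mod 17)  [q = 2: ≢ 1 ✓]
All checks pass, so 7 has order 16 and is a primitive root modulo 17.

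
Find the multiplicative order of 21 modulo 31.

30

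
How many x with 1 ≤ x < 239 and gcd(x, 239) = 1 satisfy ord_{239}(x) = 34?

φ(239) = 239 − 1 = 238 = 2 · 7 · 17.
Since (Z/239Z)^× is cyclic of order 238, the number of elements of order d is φ(d) when d | 238 and 0 otherwise.
34 = 2 · 17 divides 238, and φ(34) = 16.

16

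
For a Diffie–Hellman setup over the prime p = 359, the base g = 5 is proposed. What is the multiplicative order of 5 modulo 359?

179

The order of 5 must divide φ(359) = 359 − 1 = 358 = 2 · 179.
Divisors of 358: 1, 2, 179, 358.
Evaluate successive powers at the divisors of 358:
5^1 ≡ 5
5^2 ≡ 25
5^179 ≡ 1
Therefore the multiplicative order of 5 modulo 359 is 179.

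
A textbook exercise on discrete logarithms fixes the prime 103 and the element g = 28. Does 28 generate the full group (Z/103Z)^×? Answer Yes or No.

No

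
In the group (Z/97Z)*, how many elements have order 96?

32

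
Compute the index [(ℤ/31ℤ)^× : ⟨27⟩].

ord(27) | φ(31) = 31 − 1 = 30 = 2 · 3 · 5.
Divisors of 30: 1, 2, 3, 5, 6, 10, 15, 30.
Check 27^d mod 31 for each divisor in increasing order:
27^1 ≡ 27 (mod 31)
27^2 ≡ 16 (mod 31)
27^3 ≡ 29 (mod 31)
27^5 ≡ 30 (mod 31)
27^6 ≡ 4 (mod 31)
27^10 ≡ 1 (mod 31) ✓
Thus |⟨27⟩| = ord(27) = 10.
The index is φ(31) / ord(27) = 30 / 10 = 3.

3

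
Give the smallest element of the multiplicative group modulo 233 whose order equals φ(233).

3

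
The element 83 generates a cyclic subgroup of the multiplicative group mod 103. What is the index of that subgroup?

2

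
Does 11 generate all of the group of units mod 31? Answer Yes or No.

φ(31) = 31 − 1 = 30 = 2 · 3 · 5.
Test 11^(30/q) mod 31 for each prime factor q of 30:
11^15 ≡ 30 (mod 31)  [q = 2: ≢ 1 ✓]
11^10 ≡ 5 (mod 31)  [q = 3: ≢ 1 ✓]
11^6 ≡ 4 (mod 31)  [q = 5: ≢ 1 ✓]
None equal 1, so ord_31(11) = 30: 11 is a primitive root.

Yes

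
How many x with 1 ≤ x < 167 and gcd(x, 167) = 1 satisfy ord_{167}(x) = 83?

φ(167) = 167 − 1 = 166 = 2 · 83.
(Z/167Z)^× is cyclic (|G| = 166); a cyclic group of order m has exactly φ(d) elements of each order d | m, and none otherwise.
83 | 166, and φ(83) = 83 − 1 = 82.

82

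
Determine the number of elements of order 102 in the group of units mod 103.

32

φ(103) = 103 − 1 = 102 = 2 · 3 · 17.
Since (Z/103Z)^× is cyclic of order 102, the number of elements of order d is φ(d) when d | 102 and 0 otherwise.
102 = 2 · 3 · 17 divides 102, and φ(102) = 32.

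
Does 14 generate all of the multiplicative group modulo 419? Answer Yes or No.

Yes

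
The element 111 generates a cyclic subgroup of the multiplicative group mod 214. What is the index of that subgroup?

2

The order of 111 must divide φ(214) = φ(2)·φ(107) = 1·106 = 106 = 2 · 53.
Divisors of 106: 1, 2, 53, 106.
Test each divisor d:
111^1 ≡ 111
111^2 ≡ 123
111^53 ≡ 1
Thus |⟨111⟩| = ord(111) = 53.
Index = |(Z/214Z)^×| / |⟨111⟩| = 106 / 53 = 2.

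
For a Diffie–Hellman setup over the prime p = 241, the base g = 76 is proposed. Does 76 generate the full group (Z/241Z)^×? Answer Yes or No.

No

φ(241) = 241 − 1 = 240 = 2^4 · 3 · 5.
It suffices to check that the order of 76 is not a proper divisor of 240: compute 76^(240/q) for q ∈ {2, 3, 5}.
76^120 ≡ 240 (mod 241)  [q = 2: ≢ 1 ✓]
76^80 ≡ 1 (mod 241)  [q = 3: ≡ 1 ✗]
76^48 ≡ 1 (mod 241)  [q = 5: ≡ 1 ✗]
76^80 ≡ 1 shows ord(76) | 80, strictly less than φ(241); not a primitive root.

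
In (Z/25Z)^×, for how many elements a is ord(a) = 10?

φ(25) = φ(5^2) = 5·(5−1) = 20 = 2^2 · 5.
In a cyclic group of order 20, there are φ(d) elements of order d for each divisor d of 20, and zero for non-divisors.
10 = 2 · 5 divides 20, and φ(10) = 4.

4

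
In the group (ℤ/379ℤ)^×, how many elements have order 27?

φ(379) = 379 − 1 = 378 = 2 · 3^3 · 7.
Since (Z/379Z)^× is cyclic of order 378, the number of elements of order d is φ(d) when d | 378 and 0 otherwise.
27 = 3^3 divides 378, and φ(27) = 18.

18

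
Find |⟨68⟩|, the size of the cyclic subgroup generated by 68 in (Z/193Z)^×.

The order of 68 must divide φ(193) = 193 − 1 = 192 = 2^6 · 3.
Divisors of 192: 1, 2, 3, 4, 6, 8, 12, 16, 24, 32, 48, 64, 96, 192.
Check 68^d mod 193 for each divisor in increasing order:
68^1 ≡ 68
68^2 ≡ 185
68^3 ≡ 35
68^4 ≡ 64
68^6 ≡ 67
68^8 ≡ 43
68^12 ≡ 50
68^16 ≡ 112
68^24 ≡ 184
68^32 ≡ 192
68^48 ≡ 81
68^64 ≡ 1
So ord_193(68) = 64.

64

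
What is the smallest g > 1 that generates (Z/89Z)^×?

3

φ(89) = 89 − 1 = 88 = 2^3 · 11.
g is a primitive root iff g^(88/q) ≢ 1 (mod 89) for each prime q ∈ {2, 11}.
g = 2: 2^44 ≡ 1 — hits 1, so not a primitive root.
g = 3: 3^44 ≡ 88; 3^8 ≡ 64 — none is 1, so 3 is a primitive root.
The smallest primitive root modulo 89 is 3.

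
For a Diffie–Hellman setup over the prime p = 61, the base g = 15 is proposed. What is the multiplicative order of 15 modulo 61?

15

The order of 15 must divide φ(61) = 61 − 1 = 60 = 2^2 · 3 · 5.
Divisors of 60: 1, 2, 3, 4, 5, 6, 10, 12, 15, 20, 30, 60.
Check 15^d mod 61 for each divisor in increasing order:
15^1 ≡ 15 (mod 61)
15^2 ≡ 42 (mod 61)
15^3 ≡ 20 (mod 61)
15^4 ≡ 56 (mod 61)
15^5 ≡ 47 (mod 61)
15^6 ≡ 34 (mod 61)
15^10 ≡ 13 (mod 61)
15^12 ≡ 58 (mod 61)
15^15 ≡ 1 (mod 61) ✓
The smallest such exponent is 15, so the order of 15 is 15.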